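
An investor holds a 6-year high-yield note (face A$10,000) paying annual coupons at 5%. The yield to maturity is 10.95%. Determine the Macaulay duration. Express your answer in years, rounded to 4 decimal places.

5.2067 years

Periodic yield y = 0.1095. Discount each cash flow and weight by its year:
  t   CF        PV=CF/(1+0.1095)^t    t·PV
  1       500.00       450.6534       450.6534
  2       500.00       406.1771       812.3541
  3       500.00       366.0902     1,098.2706
  4       500.00       329.9596     1,319.8384
  5       500.00       297.3949     1,486.9743
  6    10,500.00     5,628.9250    33,773.5498
  Σ                  7,479.2001    38,941.6407
Price P = Σ PV = 7,479.2001.
Macaulay duration = Σ(t·PV) / P = 38,941.6407 / 7,479.2001 = 5.20666 years.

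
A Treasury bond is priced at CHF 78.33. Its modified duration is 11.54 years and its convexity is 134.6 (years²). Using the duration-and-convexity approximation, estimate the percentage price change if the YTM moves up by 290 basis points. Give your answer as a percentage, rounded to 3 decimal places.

Duration effect: -D_mod·Δy = -11.54 × (+0.029) = -0.334660
Convexity effect: ½·C·(Δy)² = 0.5 × 134.6 × (0.029)² = +0.0565993
ΔP/P ≈ -0.334660 + 0.0565993 = -0.2780607
= -27.80607%.

-27.806%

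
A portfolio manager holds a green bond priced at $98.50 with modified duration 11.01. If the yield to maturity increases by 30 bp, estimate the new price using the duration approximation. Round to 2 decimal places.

Duration approximation: ΔP/P ≈ -D_mod · Δy = -11.01 × (+0.003) = -0.033030.
New price ≈ 98.50 × (1 - 0.033030) = 95.246545.

$95.25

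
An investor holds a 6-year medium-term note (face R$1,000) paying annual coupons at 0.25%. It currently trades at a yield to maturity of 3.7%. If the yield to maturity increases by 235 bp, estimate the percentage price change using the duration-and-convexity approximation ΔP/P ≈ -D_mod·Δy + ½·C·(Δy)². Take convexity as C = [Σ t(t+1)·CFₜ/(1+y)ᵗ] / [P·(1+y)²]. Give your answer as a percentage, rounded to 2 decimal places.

With y = 0.037:
  t   CF        PV=CF/(1+0.037)^t    t·PV        t(t+1)·PV
  1         2.50         2.4108         2.4108           4.8216
  2         2.50         2.3248         4.6496          13.9487
  3         2.50         2.2418         6.7255          26.9020
  4         2.50         2.1618         8.6474          43.2369
  5         2.50         2.0847        10.4236          62.5414
  6     1,002.50       806.1425     4,836.8553      33,857.9870
  Σ                    817.3665     4,869.7121      34,009.4376
P = 817.3665; D_Mac = 5.95781 yrs; D_mod = 5.74523 yrs; C = 38.69235.
Duration effect: -5.74523 × (+0.0235) = -0.135013
Convexity effect: 0.5 × 38.69235 × (0.0235)² = +0.0106839
ΔP/P ≈ -0.135013 + 0.0106839 = -0.124329 = -12.4329%.

-12.43%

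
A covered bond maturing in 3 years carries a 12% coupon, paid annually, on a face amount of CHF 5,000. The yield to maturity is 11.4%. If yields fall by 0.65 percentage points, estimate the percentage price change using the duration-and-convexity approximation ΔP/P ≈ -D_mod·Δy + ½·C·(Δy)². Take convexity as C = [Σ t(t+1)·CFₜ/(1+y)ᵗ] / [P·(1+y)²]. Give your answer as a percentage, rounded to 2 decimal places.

+1.59%

With y = 0.114:
  t   CF        PV=CF/(1+0.114)^t    t·PV        t(t+1)·PV
  1       600.00       538.5996       538.5996       1,077.1993
  2       600.00       483.4826       966.9652       2,900.8957
  3     5,600.00     4,050.7221    12,152.1664      48,608.6658
  Σ                  5,072.8044    13,657.7313      52,586.7608
P = 5,072.8044; D_Mac = 2.69234 yrs; D_mod = 2.41683 yrs; C = 8.35330.
Duration effect: -2.41683 × (-0.0065) = +0.015709
Convexity effect: 0.5 × 8.35330 × (-0.0065)² = +0.0001765
ΔP/P ≈ +0.015709 + 0.0001765 = +0.015886 = +1.5886%.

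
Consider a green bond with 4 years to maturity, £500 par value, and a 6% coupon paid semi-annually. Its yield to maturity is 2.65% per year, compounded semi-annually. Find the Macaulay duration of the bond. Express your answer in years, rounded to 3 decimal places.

Periodic yield y = 0.01325. Discount each cash flow and weight by its period:
  t   CF        PV=CF/(1+0.01325)^t    t·PV
  1        15.00        14.8038        14.8038
  2        15.00        14.6103        29.2205
  3        15.00        14.4192        43.2576
  4        15.00        14.2307        56.9226
  5        15.00        14.0446        70.2228
  6        15.00        13.8609        83.1654
  7        15.00        13.6796        95.7575
  8       515.00       463.5262     3,708.2100
  Σ                    563.1753     4,101.5604
Price P = Σ PV = 563.1753.
Macaulay duration = Σ(t·PV) / P = 4,101.5604 / 563.1753 = 7.28292 half-year periods.
In years: 7.28292 / 2 = 3.64146 years.

3.641 years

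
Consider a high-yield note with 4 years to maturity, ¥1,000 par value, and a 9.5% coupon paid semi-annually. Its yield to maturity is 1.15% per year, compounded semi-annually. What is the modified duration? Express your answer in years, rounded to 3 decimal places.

3.487 years

Periodic yield y = 0.00575. First find Macaulay duration:
  t   CF        PV=CF/(1+0.00575)^t    t·PV
  1        47.50        47.2284        47.2284
  2        47.50        46.9584        93.9169
  3        47.50        46.6900       140.0699
  4        47.50        46.4230       185.6921
  5        47.50        46.1576       230.7881
  6        47.50        45.8937       275.3624
  7        47.50        45.6314       319.4195
  8     1,047.50     1,000.5383     8,004.3061
  Σ                  1,325.5208     9,296.7833
P = 1,325.5208; Macaulay duration = 9,296.7833 / 1,325.5208 = 7.01368 half-year periods = 3.50684 years.
Modified duration = D_Mac / (1 + y) = 3.50684 / 1.00575 = 3.48679 years.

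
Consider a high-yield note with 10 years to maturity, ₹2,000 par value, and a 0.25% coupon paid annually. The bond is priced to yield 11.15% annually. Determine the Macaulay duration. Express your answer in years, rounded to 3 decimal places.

Periodic yield y = 0.1115. Discount each cash flow and weight by its year:
  t   CF        PV=CF/(1+0.1115)^t    t·PV
  1         5.00         4.4984         4.4984
  2         5.00         4.0472         8.0943
  3         5.00         3.6412        10.9235
  4         5.00         3.2759        13.1036
  5         5.00         2.9473        14.7364
  6         5.00         2.6516        15.9098
  7         5.00         2.3856        16.6994
  8         5.00         2.1463        17.1706
  9         5.00         1.9310        17.3791
  10    2,005.00       696.6581     6,966.5813
  Σ                    724.1827     7,085.0965
Price P = Σ PV = 724.1827.
Macaulay duration = Σ(t·PV) / P = 7,085.0965 / 724.1827 = 9.78358 years.

9.784 years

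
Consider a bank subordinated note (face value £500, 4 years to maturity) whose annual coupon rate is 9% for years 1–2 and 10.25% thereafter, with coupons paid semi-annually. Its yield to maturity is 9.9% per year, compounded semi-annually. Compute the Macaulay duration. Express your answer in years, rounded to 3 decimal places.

3.433 years

Periodic yield y = 0.0495. Discount each cash flow and weight by its period:
  t   CF        PV=CF/(1+0.0495)^t    t·PV
  1       22.500        21.4388        21.4388
  2       22.500        20.4276        40.8552
  3       22.500        19.4641        58.3924
  4       22.500        18.5461        74.1844
  5       25.625        20.1257       100.6287
  6       25.625        19.1765       115.0590
  7       25.625        18.2720       127.9042
  8      525.625       357.1219     2,856.9751
  Σ                    494.5728     3,395.4378
Price P = Σ PV = 494.5728.
Macaulay duration = Σ(t·PV) / P = 3,395.4378 / 494.5728 = 6.86540 half-year periods.
In years: 6.86540 / 2 = 3.43270 years.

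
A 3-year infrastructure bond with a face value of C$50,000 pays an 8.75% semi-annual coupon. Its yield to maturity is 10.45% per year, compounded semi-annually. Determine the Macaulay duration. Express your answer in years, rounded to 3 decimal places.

2.695 years

Periodic yield y = 0.05225. Discount each cash flow and weight by its period:
  t   CF        PV=CF/(1+0.05225)^t    t·PV
  1     2,187.50     2,078.8786     2,078.8786
  2     2,187.50     1,975.6508     3,951.3017
  3     2,187.50     1,877.5489     5,632.6467
  4     2,187.50     1,784.3183     7,137.2731
  5     2,187.50     1,695.7171     8,478.5853
  6    52,187.50    38,446.1527   230,676.9161
  Σ                 47,858.2664   257,955.6015
Price P = Σ PV = 47,858.2664.
Macaulay duration = Σ(t·PV) / P = 257,955.6015 / 47,858.2664 = 5.38999 half-year periods.
In years: 5.38999 / 2 = 2.69500 years.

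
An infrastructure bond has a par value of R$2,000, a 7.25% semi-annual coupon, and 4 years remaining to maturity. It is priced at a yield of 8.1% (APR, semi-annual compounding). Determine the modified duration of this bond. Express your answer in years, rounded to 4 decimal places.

Periodic yield y = 0.0405. First find Macaulay duration:
  t   CF        PV=CF/(1+0.0405)^t    t·PV
  1        72.50        69.6780        69.6780
  2        72.50        66.9659       133.9318
  3        72.50        64.3594       193.0781
  4        72.50        61.8543       247.4171
  5        72.50        59.4467       297.2334
  6        72.50        57.1328       342.7968
  7        72.50        54.9090       384.3629
  8     2,072.50     1,508.5436    12,068.3487
  Σ                  1,942.8896    13,736.8468
P = 1,942.8896; Macaulay duration = 13,736.8468 / 1,942.8896 = 7.07032 half-year periods = 3.53516 years.
Modified duration = D_Mac / (1 + y) = 3.53516 / 1.0405 = 3.39756 years.

3.3976 years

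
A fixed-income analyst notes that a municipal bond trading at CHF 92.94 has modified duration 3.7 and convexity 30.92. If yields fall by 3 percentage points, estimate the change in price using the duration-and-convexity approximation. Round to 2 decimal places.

+CHF 11.61

Duration effect: -D_mod·Δy = -3.7 × (-0.03) = +0.111000
Convexity effect: ½·C·(Δy)² = 0.5 × 30.92 × (-0.03)² = +0.0139140
ΔP/P ≈ +0.111000 + 0.0139140 = +0.124914
ΔP ≈ 92.94 × (+0.124914) = +11.60950716.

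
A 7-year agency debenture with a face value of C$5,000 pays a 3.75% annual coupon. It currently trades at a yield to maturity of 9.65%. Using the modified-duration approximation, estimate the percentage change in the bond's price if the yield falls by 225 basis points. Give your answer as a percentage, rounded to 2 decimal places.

+12.57%

Periodic yield y = 0.0965. Modified duration first:
  t   CF        PV=CF/(1+0.0965)^t    t·PV
  1       187.50       170.9986       170.9986
  2       187.50       155.9495       311.8990
  3       187.50       142.2248       426.6744
  4       187.50       129.7080       518.8320
  5       187.50       118.2927       591.4637
  6       187.50       107.8821       647.2927
  7     5,187.50     2,722.0598    19,054.4184
  Σ                  3,547.1156    21,721.5788
P = 3,547.1156; D_Mac = 6.12373 yrs; D_mod = 6.12373/(1+0.0965) = 5.58480 yrs.
ΔP/P ≈ -D_mod · Δy = -5.58480 × (-0.0225) = +0.125658 = +12.5658%.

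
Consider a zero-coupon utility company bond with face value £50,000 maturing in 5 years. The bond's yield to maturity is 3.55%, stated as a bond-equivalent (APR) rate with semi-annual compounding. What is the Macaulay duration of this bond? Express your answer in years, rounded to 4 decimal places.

5.0000 years

A zero-coupon bond has a single cash flow at maturity, so its Macaulay duration equals its maturity: 5 years.
(Equivalently: 10 semi-annual periods ÷ 2 = 5 years.)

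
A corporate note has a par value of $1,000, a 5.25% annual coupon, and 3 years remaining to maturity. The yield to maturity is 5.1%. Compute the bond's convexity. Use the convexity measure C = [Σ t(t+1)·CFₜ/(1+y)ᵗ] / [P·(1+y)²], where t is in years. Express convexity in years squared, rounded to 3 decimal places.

With y = 0.051:
  t   CF        PV=CF/(1+0.051)^t    t·PV        t(t+1)·PV
  1        52.50        49.9524        49.9524          99.9049
  2        52.50        47.5285        95.0569         285.1708
  3     1,052.50       906.5963     2,719.7890      10,879.1560
  Σ                  1,004.0772     2,864.7984      11,264.2317
P = 1,004.0772.
Convexity = Σ t(t+1)·PV / [P·(1+y)²] = 11,264.2317 / (1,004.0772 × 1.104601) = 10.15615.

10.156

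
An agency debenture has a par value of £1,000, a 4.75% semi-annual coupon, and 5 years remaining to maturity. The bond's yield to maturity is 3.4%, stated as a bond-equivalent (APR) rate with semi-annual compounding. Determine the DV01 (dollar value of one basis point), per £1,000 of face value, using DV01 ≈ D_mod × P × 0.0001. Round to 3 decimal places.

Periodic yield y = 0.017.
  t   CF        PV=CF/(1+0.017)^t    t·PV
  1        23.75        23.3530        23.3530
  2        23.75        22.9626        45.9253
  3        23.75        22.5788        67.7364
  4        23.75        22.2014        88.8055
  5        23.75        21.8303       109.1513
  6        23.75        21.4653       128.7921
  7        23.75        21.1065       147.7457
  8        23.75        20.7537       166.0298
  9        23.75        20.4068       183.6613
  10    1,023.75       864.9368     8,649.3682
  Σ                  1,061.5953     9,610.5685
P = 1,061.5953; D_Mac = 9.05295 half-year periods = 4.52647 yrs; D_mod = 4.45081 yrs.
DV01 ≈ 4.45081 × 1,061.5953 × 0.0001 = 0.472496.

£0.472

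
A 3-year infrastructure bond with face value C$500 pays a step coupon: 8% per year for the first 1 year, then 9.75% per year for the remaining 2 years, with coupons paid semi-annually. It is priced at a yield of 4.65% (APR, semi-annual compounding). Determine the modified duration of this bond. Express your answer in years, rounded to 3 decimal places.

Periodic yield y = 0.02325. First find Macaulay duration:
  t   CF        PV=CF/(1+0.02325)^t    t·PV
  1       20.000        19.5456        19.5456
  2       20.000        19.1015        38.2029
  3       24.375        22.7509        68.2528
  4       24.375        22.2340        88.9360
  5       24.375        21.7288       108.6440
  6      524.375       456.8267     2,740.9601
  Σ                    562.1874     3,064.5414
P = 562.1874; Macaulay duration = 3,064.5414 / 562.1874 = 5.45110 half-year periods = 2.72555 years.
Modified duration = D_Mac / (1 + y) = 2.72555 / 1.02325 = 2.66362 years.

2.664 years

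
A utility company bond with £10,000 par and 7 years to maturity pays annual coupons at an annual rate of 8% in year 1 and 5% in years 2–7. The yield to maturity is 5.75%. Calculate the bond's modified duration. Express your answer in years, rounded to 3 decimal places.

5.586 years

Periodic yield y = 0.0575. First find Macaulay duration:
  t   CF        PV=CF/(1+0.0575)^t    t·PV
  1       800.00       756.5012       756.5012
  2       500.00       447.1047       894.2094
  3       500.00       422.7941     1,268.3822
  4       500.00       399.8053     1,599.2210
  5       500.00       378.0664     1,890.3322
  6       500.00       357.5096     2,145.0578
  7    10,500.00     7,099.4821    49,696.3745
  Σ                  9,861.2634    58,250.0783
P = 9,861.2634; Macaulay duration = 58,250.0783 / 9,861.2634 = 5.90696 years.
Modified duration = D_Mac / (1 + y) = 5.90696 / 1.0575 = 5.58578 years.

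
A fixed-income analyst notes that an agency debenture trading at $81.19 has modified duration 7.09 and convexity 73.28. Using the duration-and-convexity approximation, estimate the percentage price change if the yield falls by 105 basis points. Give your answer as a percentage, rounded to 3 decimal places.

Duration effect: -D_mod·Δy = -7.09 × (-0.0105) = +0.074445
Convexity effect: ½·C·(Δy)² = 0.5 × 73.28 × (-0.0105)² = +0.00403956
ΔP/P ≈ +0.074445 + 0.00403956 = +0.07848456
= +7.848456%.

+7.848%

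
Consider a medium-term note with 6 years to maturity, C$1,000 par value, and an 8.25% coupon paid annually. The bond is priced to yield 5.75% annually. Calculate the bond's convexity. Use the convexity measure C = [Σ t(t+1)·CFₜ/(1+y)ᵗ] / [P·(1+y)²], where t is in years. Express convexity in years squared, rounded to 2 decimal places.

29.55

With y = 0.0575:
  t   CF        PV=CF/(1+0.0575)^t    t·PV        t(t+1)·PV
  1        82.50        78.0142        78.0142         156.0284
  2        82.50        73.7723       147.5446         442.6337
  3        82.50        69.7610       209.2831         837.1322
  4        82.50        65.9679       263.8715       1,319.3573
  5        82.50        62.3810       311.9048       1,871.4289
  6     1,082.50       774.0084     4,644.0501      32,508.3509
  Σ                  1,123.9047     5,654.6682      37,134.9314
P = 1,123.9047.
Convexity = Σ t(t+1)·PV / [P·(1+y)²] = 37,134.9314 / (1,123.9047 × 1.118306) = 29.54557.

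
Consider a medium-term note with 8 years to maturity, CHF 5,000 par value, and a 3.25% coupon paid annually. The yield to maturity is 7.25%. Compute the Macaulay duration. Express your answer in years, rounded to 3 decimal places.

Periodic yield y = 0.0725. Discount each cash flow and weight by its year:
  t   CF        PV=CF/(1+0.0725)^t    t·PV
  1       162.50       151.5152       151.5152
  2       162.50       141.2729       282.5457
  3       162.50       131.7230       395.1689
  4       162.50       122.8186       491.2744
  5       162.50       114.5162       572.5809
  6       162.50       106.7750       640.6500
  7       162.50        99.5571       696.8997
  8     5,162.50     2,949.0468    23,592.3740
  Σ                  3,817.2246    26,823.0088
Price P = Σ PV = 3,817.2246.
Macaulay duration = Σ(t·PV) / P = 26,823.0088 / 3,817.2246 = 7.02684 years.

7.027 years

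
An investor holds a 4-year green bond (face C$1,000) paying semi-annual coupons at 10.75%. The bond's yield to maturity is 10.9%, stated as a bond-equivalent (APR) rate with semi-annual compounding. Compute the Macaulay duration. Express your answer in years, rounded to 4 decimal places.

Periodic yield y = 0.0545. Discount each cash flow and weight by its period:
  t   CF        PV=CF/(1+0.0545)^t    t·PV
  1        53.75        50.9720        50.9720
  2        53.75        48.3376        96.6752
  3        53.75        45.8394       137.5181
  4        53.75        43.4702       173.8810
  5        53.75        41.2236       206.1178
  6        53.75        39.0930       234.5580
  7        53.75        37.0725       259.5078
  8     1,053.75       689.2312     5,513.8494
  Σ                    995.2396     6,673.0794
Price P = Σ PV = 995.2396.
Macaulay duration = Σ(t·PV) / P = 6,673.0794 / 995.2396 = 6.70500 half-year periods.
In years: 6.70500 / 2 = 3.35250 years.

3.3525 years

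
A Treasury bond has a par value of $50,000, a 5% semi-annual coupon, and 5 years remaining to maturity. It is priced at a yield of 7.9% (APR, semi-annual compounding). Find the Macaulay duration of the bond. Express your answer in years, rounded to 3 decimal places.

Periodic yield y = 0.0395. Discount each cash flow and weight by its period:
  t   CF        PV=CF/(1+0.0395)^t    t·PV
  1     1,250.00     1,202.5012     1,202.5012
  2     1,250.00     1,156.8073     2,313.6146
  3     1,250.00     1,112.8497     3,338.5492
  4     1,250.00     1,070.5625     4,282.2501
  5     1,250.00     1,029.8822     5,149.4109
  6     1,250.00       990.7477     5,944.4859
  7     1,250.00       953.1002     6,671.7013
  8     1,250.00       916.8833     7,335.0664
  9     1,250.00       882.0426     7,938.3836
  10   51,250.00    34,789.5598   347,895.5976
  Σ                 44,104.9365   392,071.5609
Price P = Σ PV = 44,104.9365.
Macaulay duration = Σ(t·PV) / P = 392,071.5609 / 44,104.9365 = 8.88952 half-year periods.
In years: 8.88952 / 2 = 4.44476 years.

4.445 years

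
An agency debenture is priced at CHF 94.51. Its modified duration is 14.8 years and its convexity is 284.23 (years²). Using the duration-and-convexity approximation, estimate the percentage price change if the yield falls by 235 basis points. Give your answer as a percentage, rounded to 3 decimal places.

+42.628%

Duration effect: -D_mod·Δy = -14.8 × (-0.0235) = +0.347800
Convexity effect: ½·C·(Δy)² = 0.5 × 284.23 × (-0.0235)² = +0.07848300875
ΔP/P ≈ +0.347800 + 0.07848300875 = +0.42628300875
= +42.628300875%.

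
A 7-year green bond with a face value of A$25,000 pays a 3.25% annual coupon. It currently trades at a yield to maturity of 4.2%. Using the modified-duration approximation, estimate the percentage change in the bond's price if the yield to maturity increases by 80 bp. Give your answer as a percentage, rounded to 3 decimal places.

Periodic yield y = 0.042. Modified duration first:
  t   CF        PV=CF/(1+0.042)^t    t·PV
  1       812.50       779.7505       779.7505
  2       812.50       748.3210     1,496.6420
  3       812.50       718.1583     2,154.4750
  4       812.50       689.2115     2,756.8459
  5       812.50       661.4313     3,307.1567
  6       812.50       634.7710     3,808.6258
  7    25,812.50    19,353.3449   135,473.4143
  Σ                 23,584.9885   149,776.9102
P = 23,584.9885; D_Mac = 6.35052 yrs; D_mod = 6.35052/(1+0.042) = 6.09455 yrs.
ΔP/P ≈ -D_mod · Δy = -6.09455 × (+0.008) = -0.048756 = -4.8756%.

-4.876%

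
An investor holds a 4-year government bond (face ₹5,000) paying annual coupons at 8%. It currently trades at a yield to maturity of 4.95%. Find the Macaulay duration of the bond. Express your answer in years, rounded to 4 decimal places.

Periodic yield y = 0.0495. Discount each cash flow and weight by its year:
  t   CF        PV=CF/(1+0.0495)^t    t·PV
  1       400.00       381.1339       381.1339
  2       400.00       363.1576       726.3151
  3       400.00       346.0291     1,038.0874
  4     5,400.00     4,451.0655    17,804.2621
  Σ                  5,541.3861    19,949.7985
Price P = Σ PV = 5,541.3861.
Macaulay duration = Σ(t·PV) / P = 19,949.7985 / 5,541.3861 = 3.60015 years.

3.6001 years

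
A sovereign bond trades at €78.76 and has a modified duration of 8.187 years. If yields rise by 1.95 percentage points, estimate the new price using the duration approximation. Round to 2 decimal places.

Duration approximation: ΔP/P ≈ -D_mod · Δy = -8.187 × (+0.0195) = -0.1596465.
New price ≈ 78.76 × (1 - 0.1596465) = 66.18624166.

€66.19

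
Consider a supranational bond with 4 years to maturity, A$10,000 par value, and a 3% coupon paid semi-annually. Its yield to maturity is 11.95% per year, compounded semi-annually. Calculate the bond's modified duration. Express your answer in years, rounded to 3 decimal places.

3.543 years

Periodic yield y = 0.05975. First find Macaulay duration:
  t   CF        PV=CF/(1+0.05975)^t    t·PV
  1       150.00       141.5428       141.5428
  2       150.00       133.5625       267.1249
  3       150.00       126.0320       378.0961
  4       150.00       118.9262       475.7048
  5       150.00       112.2210       561.1050
  6       150.00       105.8938       635.3631
  7       150.00        99.9234       699.4639
  8    10,150.00     6,380.2639    51,042.1110
  Σ                  7,218.3657    54,200.5116
P = 7,218.3657; Macaulay duration = 54,200.5116 / 7,218.3657 = 7.50870 half-year periods = 3.75435 years.
Modified duration = D_Mac / (1 + y) = 3.75435 / 1.05975 = 3.54267 years.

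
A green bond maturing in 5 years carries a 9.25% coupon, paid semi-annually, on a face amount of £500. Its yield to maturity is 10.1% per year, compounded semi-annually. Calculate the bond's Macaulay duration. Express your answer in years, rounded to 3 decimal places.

4.097 years

Periodic yield y = 0.0505. Discount each cash flow and weight by its period:
  t   CF        PV=CF/(1+0.0505)^t    t·PV
  1       23.125        22.0133        22.0133
  2       23.125        20.9551        41.9102
  3       23.125        19.9477        59.8432
  4       23.125        18.9888        75.9552
  5       23.125        18.0760        90.3798
  6       23.125        17.2070       103.2421
  7       23.125        16.3798       114.6588
  8       23.125        15.5924       124.7393
  9       23.125        14.8428       133.5856
  10     523.125       319.6281     3,196.2807
  Σ                    483.6311     3,962.6082
Price P = Σ PV = 483.6311.
Macaulay duration = Σ(t·PV) / P = 3,962.6082 / 483.6311 = 8.19345 half-year periods.
In years: 8.19345 / 2 = 4.09673 years.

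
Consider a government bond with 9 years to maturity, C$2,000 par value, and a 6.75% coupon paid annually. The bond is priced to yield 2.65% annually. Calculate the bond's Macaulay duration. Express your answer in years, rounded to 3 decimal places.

7.316 years

Periodic yield y = 0.0265. Discount each cash flow and weight by its year:
  t   CF        PV=CF/(1+0.0265)^t    t·PV
  1       135.00       131.5149       131.5149
  2       135.00       128.1197       256.2394
  3       135.00       124.8122       374.4365
  4       135.00       121.5900       486.3601
  5       135.00       118.4511       592.2554
  6       135.00       115.3932       692.3589
  7       135.00       112.4142       786.8993
  8       135.00       109.5121       876.0969
  9     2,135.00     1,687.2028    15,184.8255
  Σ                  2,649.0101    19,380.9867
Price P = Σ PV = 2,649.0101.
Macaulay duration = Σ(t·PV) / P = 19,380.9867 / 2,649.0101 = 7.31631 years.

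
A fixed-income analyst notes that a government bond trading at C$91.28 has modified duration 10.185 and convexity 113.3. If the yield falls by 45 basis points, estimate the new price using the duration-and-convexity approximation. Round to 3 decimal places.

Duration effect: -D_mod·Δy = -10.185 × (-0.0045) = +0.0458325
Convexity effect: ½·C·(Δy)² = 0.5 × 113.3 × (-0.0045)² = +0.0011471625
ΔP/P ≈ +0.0458325 + 0.0011471625 = +0.0469796625
New price ≈ 91.28 × (1 + 0.0469796625) = 95.568303593.

C$95.568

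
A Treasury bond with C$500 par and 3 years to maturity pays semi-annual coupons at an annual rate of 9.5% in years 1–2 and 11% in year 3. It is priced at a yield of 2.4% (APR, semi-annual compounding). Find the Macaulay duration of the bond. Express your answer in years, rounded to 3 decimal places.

2.713 years

Periodic yield y = 0.012. Discount each cash flow and weight by its period:
  t   CF        PV=CF/(1+0.012)^t    t·PV
  1        23.75        23.4684        23.4684
  2        23.75        23.1901        46.3802
  3        23.75        22.9151        68.7454
  4        23.75        22.6434        90.5736
  5        27.50        25.9078       129.5389
  6       527.50       491.0655     2,946.3928
  Σ                    609.1902     3,305.0992
Price P = Σ PV = 609.1902.
Macaulay duration = Σ(t·PV) / P = 3,305.0992 / 609.1902 = 5.42540 half-year periods.
In years: 5.42540 / 2 = 2.71270 years.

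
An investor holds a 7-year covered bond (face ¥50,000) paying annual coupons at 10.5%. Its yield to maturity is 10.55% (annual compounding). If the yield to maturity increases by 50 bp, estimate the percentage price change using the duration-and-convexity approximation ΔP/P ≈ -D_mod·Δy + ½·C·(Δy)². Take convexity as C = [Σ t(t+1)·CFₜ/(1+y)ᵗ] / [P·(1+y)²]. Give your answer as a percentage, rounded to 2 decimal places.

With y = 0.1055:
  t   CF        PV=CF/(1+0.1055)^t    t·PV        t(t+1)·PV
  1     5,250.00     4,748.9824     4,748.9824       9,497.9647
  2     5,250.00     4,295.7778     8,591.5556      25,774.6668
  3     5,250.00     3,885.8234    11,657.4703      46,629.8812
  4     5,250.00     3,514.9918    14,059.9672      70,299.8359
  5     5,250.00     3,179.5493    15,897.7467      95,386.4802
  6     5,250.00     2,876.1188    17,256.7128     120,796.9899
  7    55,250.00    27,379.2189   191,654.5323   1,533,236.2582
  Σ                 49,880.4624   263,866.9673   1,901,622.0769
P = 49,880.4624; D_Mac = 5.28999 yrs; D_mod = 4.78515 yrs; C = 31.19437.
Duration effect: -4.78515 × (+0.005) = -0.023926
Convexity effect: 0.5 × 31.19437 × (0.005)² = +0.0003899
ΔP/P ≈ -0.023926 + 0.0003899 = -0.023536 = -2.3536%.

-2.35%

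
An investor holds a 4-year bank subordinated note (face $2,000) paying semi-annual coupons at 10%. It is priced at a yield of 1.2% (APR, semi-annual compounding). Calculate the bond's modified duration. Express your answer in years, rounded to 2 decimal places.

3.47 years

Periodic yield y = 0.006. First find Macaulay duration:
  t   CF        PV=CF/(1+0.006)^t    t·PV
  1       100.00        99.4036        99.4036
  2       100.00        98.8107       197.6214
  3       100.00        98.2214       294.6642
  4       100.00        97.6356       390.5423
  5       100.00        97.0533       485.2663
  6       100.00        96.4744       578.8464
  7       100.00        95.8990       671.2931
  8     2,100.00     2,001.8681    16,014.9444
  Σ                  2,685.3660    18,732.5817
P = 2,685.3660; Macaulay duration = 18,732.5817 / 2,685.3660 = 6.97580 half-year periods = 3.48790 years.
Modified duration = D_Mac / (1 + y) = 3.48790 / 1.006 = 3.46710 years.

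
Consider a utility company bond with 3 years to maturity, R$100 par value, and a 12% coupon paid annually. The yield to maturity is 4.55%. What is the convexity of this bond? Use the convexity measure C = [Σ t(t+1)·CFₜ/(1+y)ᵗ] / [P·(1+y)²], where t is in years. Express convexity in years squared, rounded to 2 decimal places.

9.61

With y = 0.0455:
  t   CF        PV=CF/(1+0.0455)^t    t·PV        t(t+1)·PV
  1        12.00        11.4778        11.4778          22.9555
  2        12.00        10.9783        21.9565          65.8695
  3       112.00        98.0045       294.0134       1,176.0537
  Σ                    120.4605       327.4477       1,264.8787
P = 120.4605.
Convexity = Σ t(t+1)·PV / [P·(1+y)²] = 1,264.8787 / (120.4605 × 1.093070) = 9.60630.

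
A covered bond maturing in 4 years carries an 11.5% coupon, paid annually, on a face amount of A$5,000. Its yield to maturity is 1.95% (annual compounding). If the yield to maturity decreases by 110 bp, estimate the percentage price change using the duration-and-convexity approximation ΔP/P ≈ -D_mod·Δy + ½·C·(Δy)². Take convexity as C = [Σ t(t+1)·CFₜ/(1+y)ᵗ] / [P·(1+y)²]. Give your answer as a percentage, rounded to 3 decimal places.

With y = 0.0195:
  t   CF        PV=CF/(1+0.0195)^t    t·PV        t(t+1)·PV
  1       575.00       564.0020       564.0020       1,128.0039
  2       575.00       553.2143     1,106.4286       3,319.2857
  3       575.00       542.6329     1,627.8988       6,511.5953
  4     5,575.00     5,160.5495    20,642.1981     103,210.9907
  Σ                  6,820.3987    23,940.5275     114,169.8757
P = 6,820.3987; D_Mac = 3.51014 yrs; D_mod = 3.44300 yrs; C = 16.10524.
Duration effect: -3.44300 × (-0.011) = +0.037873
Convexity effect: 0.5 × 16.10524 × (-0.011)² = +0.0009744
ΔP/P ≈ +0.037873 + 0.0009744 = +0.038847 = +3.8847%.

+3.885%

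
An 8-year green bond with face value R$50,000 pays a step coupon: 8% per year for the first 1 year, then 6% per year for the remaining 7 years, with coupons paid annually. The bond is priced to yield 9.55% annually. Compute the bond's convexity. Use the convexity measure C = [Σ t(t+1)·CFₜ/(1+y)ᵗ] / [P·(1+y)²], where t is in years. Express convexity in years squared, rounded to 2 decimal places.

43.38

With y = 0.0955:
  t   CF        PV=CF/(1+0.0955)^t    t·PV        t(t+1)·PV
  1     4,000.00     3,651.3008     3,651.3008       7,302.6016
  2     3,000.00     2,499.7495     4,999.4990      14,998.4970
  3     3,000.00     2,281.8343     6,845.5030      27,382.0119
  4     3,000.00     2,082.9159     8,331.6634      41,658.3172
  5     3,000.00     1,901.3381     9,506.6904      57,040.1423
  6     3,000.00     1,735.5893    10,413.5358      72,894.7505
  7     3,000.00     1,584.2896    11,090.0275      88,720.2197
  8    53,000.00    25,549.1711   204,393.3687   1,839,540.3179
  Σ                 41,286.1886   259,231.5885   2,149,536.8580
P = 41,286.1886.
Convexity = Σ t(t+1)·PV / [P·(1+y)²] = 2,149,536.8580 / (41,286.1886 × 1.200120) = 43.38258.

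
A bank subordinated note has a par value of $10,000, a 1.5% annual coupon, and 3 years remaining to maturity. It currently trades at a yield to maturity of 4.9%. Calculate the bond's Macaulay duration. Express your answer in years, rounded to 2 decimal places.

Periodic yield y = 0.049. Discount each cash flow and weight by its year:
  t   CF        PV=CF/(1+0.049)^t    t·PV
  1       150.00       142.9933       142.9933
  2       150.00       136.3139       272.6279
  3    10,150.00     8,793.0507    26,379.1521
  Σ                  9,072.3580    26,794.7733
Price P = Σ PV = 9,072.3580.
Macaulay duration = Σ(t·PV) / P = 26,794.7733 / 9,072.3580 = 2.95345 years.

2.95 years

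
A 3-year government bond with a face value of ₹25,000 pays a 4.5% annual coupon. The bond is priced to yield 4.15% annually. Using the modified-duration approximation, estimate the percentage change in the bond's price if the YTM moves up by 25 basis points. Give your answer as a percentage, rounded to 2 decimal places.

Periodic yield y = 0.0415. Modified duration first:
  t   CF        PV=CF/(1+0.0415)^t    t·PV
  1     1,125.00     1,080.1728     1,080.1728
  2     1,125.00     1,037.1319     2,074.2637
  3    26,125.00    23,124.8261    69,374.4784
  Σ                 25,242.1308    72,528.9150
P = 25,242.1308; D_Mac = 2.87333 yrs; D_mod = 2.87333/(1+0.0415) = 2.75884 yrs.
ΔP/P ≈ -D_mod · Δy = -2.75884 × (+0.0025) = -0.006897 = -0.6897%.

-0.69%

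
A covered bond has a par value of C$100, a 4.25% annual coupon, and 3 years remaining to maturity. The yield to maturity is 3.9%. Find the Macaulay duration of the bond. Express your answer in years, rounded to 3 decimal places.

Periodic yield y = 0.039. Discount each cash flow and weight by its year:
  t   CF        PV=CF/(1+0.039)^t    t·PV
  1         4.25         4.0905         4.0905
  2         4.25         3.9369         7.8739
  3       104.25        92.9457       278.8372
  Σ                    100.9731       290.8015
Price P = Σ PV = 100.9731.
Macaulay duration = Σ(t·PV) / P = 290.8015 / 100.9731 = 2.87999 years.

2.880 years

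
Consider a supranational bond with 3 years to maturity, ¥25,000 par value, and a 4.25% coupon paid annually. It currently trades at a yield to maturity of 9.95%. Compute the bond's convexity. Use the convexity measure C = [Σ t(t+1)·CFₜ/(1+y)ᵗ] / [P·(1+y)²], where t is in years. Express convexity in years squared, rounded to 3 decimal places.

9.350

With y = 0.0995:
  t   CF        PV=CF/(1+0.0995)^t    t·PV        t(t+1)·PV
  1     1,062.50       966.3483       966.3483       1,932.6967
  2     1,062.50       878.8980     1,757.7960       5,273.3879
  3    26,062.50    19,607.8678    58,823.6035     235,294.4142
  Σ                 21,453.1142    61,547.7479     242,500.4988
P = 21,453.1142.
Convexity = Σ t(t+1)·PV / [P·(1+y)²] = 242,500.4988 / (21,453.1142 × 1.208900) = 9.35044.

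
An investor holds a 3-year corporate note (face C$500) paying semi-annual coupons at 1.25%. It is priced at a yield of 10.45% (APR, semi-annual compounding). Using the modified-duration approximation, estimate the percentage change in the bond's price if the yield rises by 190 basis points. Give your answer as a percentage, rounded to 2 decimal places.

Periodic yield y = 0.05225. Modified duration first:
  t   CF        PV=CF/(1+0.05225)^t    t·PV
  1        3.125         2.9698         2.9698
  2        3.125         2.8224         5.6447
  3        3.125         2.6822         8.0466
  4        3.125         2.5490        10.1961
  5        3.125         2.4225        12.1123
  6      503.125       370.6485     2,223.8912
  Σ                    384.0944     2,262.8608
P = 384.0944; D_Mac = 5.89142 half-year periods = 2.94571 yrs; D_mod = 2.94571/(1+0.05225) = 2.79944 yrs.
ΔP/P ≈ -D_mod · Δy = -2.79944 × (+0.019) = -0.053189 = -5.3189%.

-5.32%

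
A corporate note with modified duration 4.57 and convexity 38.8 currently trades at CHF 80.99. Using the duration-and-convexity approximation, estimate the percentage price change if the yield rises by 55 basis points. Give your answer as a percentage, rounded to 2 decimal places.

-2.45%

Duration effect: -D_mod·Δy = -4.57 × (+0.0055) = -0.025135
Convexity effect: ½·C·(Δy)² = 0.5 × 38.8 × (0.0055)² = +0.00058685
ΔP/P ≈ -0.025135 + 0.00058685 = -0.02454815
= -2.454815%.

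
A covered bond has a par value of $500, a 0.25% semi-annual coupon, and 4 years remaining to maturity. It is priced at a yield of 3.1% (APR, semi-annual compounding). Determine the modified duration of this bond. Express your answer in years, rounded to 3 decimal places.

Periodic yield y = 0.0155. First find Macaulay duration:
  t   CF        PV=CF/(1+0.0155)^t    t·PV
  1        0.625         0.6155         0.6155
  2        0.625         0.6061         1.2121
  3        0.625         0.5968         1.7904
  4        0.625         0.5877         2.3508
  5        0.625         0.5787         2.8937
  6        0.625         0.5699         3.4194
  7        0.625         0.5612         3.9284
  8      500.625       442.6629     3,541.3031
  Σ                    446.7788     3,557.5135
P = 446.7788; Macaulay duration = 3,557.5135 / 446.7788 = 7.96258 half-year periods = 3.98129 years.
Modified duration = D_Mac / (1 + y) = 3.98129 / 1.0155 = 3.92052 years.

3.921 years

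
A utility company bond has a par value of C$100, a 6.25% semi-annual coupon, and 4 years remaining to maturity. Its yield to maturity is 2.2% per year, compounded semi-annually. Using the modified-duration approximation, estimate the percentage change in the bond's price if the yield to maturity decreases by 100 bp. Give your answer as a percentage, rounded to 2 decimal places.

Periodic yield y = 0.011. Modified duration first:
  t   CF        PV=CF/(1+0.011)^t    t·PV
  1        3.125         3.0910         3.0910
  2        3.125         3.0574         6.1147
  3        3.125         3.0241         9.0723
  4        3.125         2.9912        11.9648
  5        3.125         2.9587        14.7933
  6        3.125         2.9265        17.5588
  7        3.125         2.8946        20.2624
  8      103.125        94.4832       755.8658
  Σ                    115.4266       838.7231
P = 115.4266; D_Mac = 7.26629 half-year periods = 3.63314 yrs; D_mod = 3.63314/(1+0.011) = 3.59361 yrs.
ΔP/P ≈ -D_mod · Δy = -3.59361 × (-0.01) = +0.035936 = +3.5936%.

+3.59%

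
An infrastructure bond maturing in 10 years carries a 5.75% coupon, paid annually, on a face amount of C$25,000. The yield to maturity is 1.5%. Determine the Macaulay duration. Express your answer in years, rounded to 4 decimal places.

Periodic yield y = 0.015. Discount each cash flow and weight by its year:
  t   CF        PV=CF/(1+0.015)^t    t·PV
  1     1,437.50     1,416.2562     1,416.2562
  2     1,437.50     1,395.3263     2,790.6525
  3     1,437.50     1,374.7057     4,124.1170
  4     1,437.50     1,354.3898     5,417.5593
  5     1,437.50     1,334.3742     6,671.8711
  6     1,437.50     1,314.6544     7,887.9264
  7     1,437.50     1,295.2260     9,066.5821
  8     1,437.50     1,276.0847    10,208.6779
  9     1,437.50     1,257.2263    11,315.0371
  10   26,437.50    22,780.3274   227,803.2744
  Σ                 34,798.5711   286,701.9540
Price P = Σ PV = 34,798.5711.
Macaulay duration = Σ(t·PV) / P = 286,701.9540 / 34,798.5711 = 8.23890 years.

8.2389 years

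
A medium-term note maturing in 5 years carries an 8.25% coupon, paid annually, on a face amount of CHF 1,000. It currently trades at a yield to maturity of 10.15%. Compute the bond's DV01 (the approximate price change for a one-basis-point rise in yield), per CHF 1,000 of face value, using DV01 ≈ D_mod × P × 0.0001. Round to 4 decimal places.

CHF 0.3593

Periodic yield y = 0.1015.
  t   CF        PV=CF/(1+0.1015)^t    t·PV
  1        82.50        74.8979        74.8979
  2        82.50        67.9962       135.9925
  3        82.50        61.7306       185.1918
  4        82.50        56.0423       224.1692
  5     1,082.50       667.5832     3,337.9160
  Σ                    928.2502     3,958.1673
P = 928.2502; D_Mac = 4.26412 yrs; D_mod = 3.87119 yrs.
DV01 ≈ 3.87119 × 928.2502 × 0.0001 = 0.359343.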